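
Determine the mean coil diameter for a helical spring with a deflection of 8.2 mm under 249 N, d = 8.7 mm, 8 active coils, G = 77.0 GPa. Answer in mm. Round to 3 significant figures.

Required rate k = F/δ = 249/8.2 = 30.366 N/mm
D = (Gd⁴/(8N_a·k))^(1/3) = (77.0×10³·8.7⁴/(8·8·30.366))^(1/3)
  = (226988)^(1/3) = 61.0006 mm

61.0 mm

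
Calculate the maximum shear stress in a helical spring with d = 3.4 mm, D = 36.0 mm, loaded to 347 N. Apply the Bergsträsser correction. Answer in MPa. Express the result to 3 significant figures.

912 MPa

Spring index C = D/d = 36.0/3.4 = 10.5882
K_B = (4C+2)/(4C−3) = 44.353/39.353 = 1.1271
τ₀ = 8FD/(πd³) = 8·347·36.0/(π·3.4³) = 99936/123.48 = 809.35 MPa
τ_max = K·τ₀ = 1.1271 × 809.35 = 912.18 MPa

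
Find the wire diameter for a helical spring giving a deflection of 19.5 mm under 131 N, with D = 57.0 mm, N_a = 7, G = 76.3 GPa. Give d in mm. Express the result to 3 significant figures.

Required rate k = F/δ = 131/19.5 = 6.7179 N/mm
d = (8D³N_a·k / G)^(1/4) = (8·57.0³·7·6.7179 / (76.3×10³))^0.25
  = (913.11)^0.25 = 5.4971 mm

5.50 mm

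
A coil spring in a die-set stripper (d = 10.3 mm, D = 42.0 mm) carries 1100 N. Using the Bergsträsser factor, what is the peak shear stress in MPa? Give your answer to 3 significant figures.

Spring index C = D/d = 42.0/10.3 = 4.0777
K_B = (4C+2)/(4C−3) = 18.311/13.311 = 1.3756
τ₀ = 8FD/(πd³) = 8·1100·42.0/(π·10.3³) = 369600/3432.9 = 107.66 MPa
τ_max = K·τ₀ = 1.3756 × 107.66 = 148.11 MPa

148 MPa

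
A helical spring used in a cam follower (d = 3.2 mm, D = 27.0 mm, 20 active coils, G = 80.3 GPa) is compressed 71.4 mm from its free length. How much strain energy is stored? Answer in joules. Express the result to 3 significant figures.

k = Gd⁴/(8D³N_a) = (80.3×10³)(3.2⁴)/(8·27.0³·20) = 2.6736 N/mm
U = ½kδ² = 0.5 × 2.6736 × 71.4² = 6815.1 N·mm = 6.8151 J

6.82 J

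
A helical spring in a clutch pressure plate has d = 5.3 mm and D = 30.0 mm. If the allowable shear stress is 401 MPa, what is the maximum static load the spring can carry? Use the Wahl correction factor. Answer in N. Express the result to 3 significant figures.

C = D/d = 30.0/5.3 = 5.6604
K_W = (4C−1)/(4C−4) + 0.615/C = 21.642/18.642 + 0.1086 = 1.2696
τ_max = K·8FD/(πd³) → F_max = τ_allow·πd³/(8DK)
F_max = 401·π·5.3³/(8·30.0·1.2696) = 1.8755e+05/304.7 = 615.53 N

616 N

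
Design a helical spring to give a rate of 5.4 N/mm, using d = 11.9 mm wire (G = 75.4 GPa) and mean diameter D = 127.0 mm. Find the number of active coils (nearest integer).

N_a = Gd⁴/(8D³k) = (75.4×10³ × 11.9⁴)/(8 × 127.0³ × 5.4)
    = 1.51203e+09 / 8.84901e+07 = 17.09 → 17 coils

17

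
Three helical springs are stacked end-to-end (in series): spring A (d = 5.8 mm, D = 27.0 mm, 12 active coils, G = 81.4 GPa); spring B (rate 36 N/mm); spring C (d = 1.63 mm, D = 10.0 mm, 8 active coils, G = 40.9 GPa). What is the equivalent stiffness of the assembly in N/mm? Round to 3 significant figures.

k_A = Gd⁴/(8D³N_a) = (81.4×10³)(5.8⁴)/(8·27.0³·12) = 48.75 N/mm
k_C = Gd⁴/(8D³N_a) = (40.9×10³)(1.63⁴)/(8·10.0³·8) = 4.5112 N/mm
Series: 1/k_eq = 1/48.75 + 1/36 + 1/4.5112 = 0.26996; k_eq = 3.7042 N/mm

3.70 N/mm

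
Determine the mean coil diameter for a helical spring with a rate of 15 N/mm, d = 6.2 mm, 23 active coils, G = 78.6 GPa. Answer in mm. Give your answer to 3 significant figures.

34.8 mm

D = (Gd⁴/(8N_a·k))^(1/3) = (78.6×10³·6.2⁴/(8·23·15))^(1/3)
  = (42080.4)^(1/3) = 34.7824 mm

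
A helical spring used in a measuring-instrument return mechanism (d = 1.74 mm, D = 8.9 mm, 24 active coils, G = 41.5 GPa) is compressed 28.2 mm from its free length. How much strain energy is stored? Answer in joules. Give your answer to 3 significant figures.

k = Gd⁴/(8D³N_a) = (41.5×10³)(1.74⁴)/(8·8.9³·24) = 2.8104 N/mm
U = ½kδ² = 0.5 × 2.8104 × 28.2² = 1117.5 N·mm = 1.1175 J

1.12 J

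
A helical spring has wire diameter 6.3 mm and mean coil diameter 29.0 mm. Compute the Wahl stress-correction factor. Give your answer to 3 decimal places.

C = D/d = 29.0/6.3 = 4.6032
K_W = (4C−1)/(4C−4) + 0.615/C = 17.413/14.413 + 0.1336 = 1.3418

1.342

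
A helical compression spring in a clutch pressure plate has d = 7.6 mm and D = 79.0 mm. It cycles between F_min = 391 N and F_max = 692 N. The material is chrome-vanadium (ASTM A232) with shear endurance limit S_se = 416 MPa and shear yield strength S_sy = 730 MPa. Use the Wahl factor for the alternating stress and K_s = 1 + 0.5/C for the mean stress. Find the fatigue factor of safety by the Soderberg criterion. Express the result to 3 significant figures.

1.83

C = D/d = 79.0/7.6 = 10.3947; K_W = (4C−1)/(4C−4)+0.615/C = 1.1390; K_s = 1+0.5/C = 1.0481
F_a = (F_max−F_min)/2 = 150.5 N; F_m = (F_max+F_min)/2 = 541.5 N
τ_a = K_W·8F_aD/(πd³) = 1.1390 × 68.97 = 78.557 MPa
τ_m = K_s·8F_mD/(πd³) = 1.0481 × 248.16 = 260.09 MPa
Soderberg: 1/n_f = τ_a/S_se + τ_m/S_sy = 78.557/416 + 260.09/730 = 0.18884 + 0.35629 = 0.54513
n_f = 1/0.54513 = 1.834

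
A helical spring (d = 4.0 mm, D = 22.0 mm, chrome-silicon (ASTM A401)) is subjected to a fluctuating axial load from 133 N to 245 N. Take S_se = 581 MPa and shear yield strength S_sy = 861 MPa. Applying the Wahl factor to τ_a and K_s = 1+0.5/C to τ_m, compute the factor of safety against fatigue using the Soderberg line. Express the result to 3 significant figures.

C = D/d = 22.0/4.0 = 5.5000; K_W = (4C−1)/(4C−4)+0.615/C = 1.2785; K_s = 1+0.5/C = 1.0909
F_a = (F_max−F_min)/2 = 56 N; F_m = (F_max+F_min)/2 = 189 N
τ_a = K_W·8F_aD/(πd³) = 1.2785 × 49.02 = 62.671 MPa
τ_m = K_s·8F_mD/(πd³) = 1.0909 × 165.44 = 180.48 MPa
Soderberg: 1/n_f = τ_a/S_se + τ_m/S_sy = 62.671/581 + 180.48/861 = 0.10787 + 0.20962 = 0.31749
n_f = 1/0.31749 = 3.15

3.15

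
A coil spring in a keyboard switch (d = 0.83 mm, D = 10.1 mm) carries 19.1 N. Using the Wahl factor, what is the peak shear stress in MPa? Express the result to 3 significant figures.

Spring index C = D/d = 10.1/0.83 = 12.1687
K_W = (4C−1)/(4C−4) + 0.615/C = 47.675/44.675 + 0.0505 = 1.1177
τ₀ = 8FD/(πd³) = 8·19.1·10.1/(π·0.83³) = 1543.28/1.7963 = 859.13 MPa
τ_max = K·τ₀ = 1.1177 × 859.13 = 960.25 MPa

960 MPa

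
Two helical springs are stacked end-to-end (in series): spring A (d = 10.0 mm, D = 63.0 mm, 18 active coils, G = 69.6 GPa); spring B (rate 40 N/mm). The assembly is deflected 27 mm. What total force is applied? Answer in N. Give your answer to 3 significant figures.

k_A = Gd⁴/(8D³N_a) = (69.6×10³)(10.0⁴)/(8·63.0³·18) = 19.33 N/mm
Series: 1/k_eq = 1/19.33 + 1/40 = 0.076734; k_eq = 13.032 N/mm
F = k_eq·δ = 13.032·27 = 351.87 N

352 N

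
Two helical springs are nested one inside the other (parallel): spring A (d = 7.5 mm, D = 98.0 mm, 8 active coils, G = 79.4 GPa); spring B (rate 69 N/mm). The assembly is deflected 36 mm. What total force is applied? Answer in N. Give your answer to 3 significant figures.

2630 N

k_A = Gd⁴/(8D³N_a) = (79.4×10³)(7.5⁴)/(8·98.0³·8) = 4.1707 N/mm
Parallel: k_eq = 4.1707 + 69 = 73.171 N/mm
F = k_eq·δ = 73.171·36 = 2634.1 N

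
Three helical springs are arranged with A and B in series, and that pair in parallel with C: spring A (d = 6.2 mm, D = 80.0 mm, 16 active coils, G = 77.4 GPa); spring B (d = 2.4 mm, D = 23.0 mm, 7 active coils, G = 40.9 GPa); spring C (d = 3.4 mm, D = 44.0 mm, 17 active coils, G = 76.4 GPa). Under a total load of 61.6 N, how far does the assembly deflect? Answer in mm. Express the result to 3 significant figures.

34.0 mm

k_A = Gd⁴/(8D³N_a) = (77.4×10³)(6.2⁴)/(8·80.0³·16) = 1.7451 N/mm
k_B = Gd⁴/(8D³N_a) = (40.9×10³)(2.4⁴)/(8·23.0³·7) = 1.9916 N/mm
k_C = Gd⁴/(8D³N_a) = (76.4×10³)(3.4⁴)/(8·44.0³·17) = 0.88128 N/mm
Springs A,B series: k_AB = 1/(1/1.7451+1/1.9916) = 0.93011 N/mm; parallel with C: k_eq = 0.93011+0.88128 = 1.8114 N/mm
δ = F/k_eq = 61.6/1.8114 = 34.007 mm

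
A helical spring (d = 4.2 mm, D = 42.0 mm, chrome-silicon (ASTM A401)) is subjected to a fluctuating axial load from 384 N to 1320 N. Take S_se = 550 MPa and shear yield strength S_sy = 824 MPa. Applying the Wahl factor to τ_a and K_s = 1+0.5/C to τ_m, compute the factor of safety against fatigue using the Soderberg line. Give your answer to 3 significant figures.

0.336

C = D/d = 42.0/4.2 = 10.0000; K_W = (4C−1)/(4C−4)+0.615/C = 1.1448; K_s = 1+0.5/C = 1.0500
F_a = (F_max−F_min)/2 = 468 N; F_m = (F_max+F_min)/2 = 852 N
τ_a = K_W·8F_aD/(πd³) = 1.1448 × 675.6 = 773.45 MPa
τ_m = K_s·8F_mD/(πd³) = 1.0500 × 1229.9 = 1291.4 MPa
Soderberg: 1/n_f = τ_a/S_se + τ_m/S_sy = 773.45/550 + 1291.4/824 = 1.40626 + 1.56727 = 2.9735
n_f = 1/2.9735 = 0.3363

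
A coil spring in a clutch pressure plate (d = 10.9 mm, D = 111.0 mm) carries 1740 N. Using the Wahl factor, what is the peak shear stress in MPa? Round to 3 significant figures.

434 MPa

Spring index C = D/d = 111.0/10.9 = 10.1835
K_W = (4C−1)/(4C−4) + 0.615/C = 39.734/36.734 + 0.0604 = 1.1421
τ₀ = 8FD/(πd³) = 8·1740·111.0/(π·10.9³) = 1.54512e+06/4068.5 = 379.78 MPa
τ_max = K·τ₀ = 1.1421 × 379.78 = 433.73 MPa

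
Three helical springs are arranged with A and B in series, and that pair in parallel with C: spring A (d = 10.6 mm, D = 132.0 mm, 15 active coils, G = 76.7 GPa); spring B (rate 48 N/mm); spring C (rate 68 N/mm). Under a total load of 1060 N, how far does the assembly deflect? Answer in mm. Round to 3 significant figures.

k_A = Gd⁴/(8D³N_a) = (76.7×10³)(10.6⁴)/(8·132.0³·15) = 3.5085 N/mm
Springs A,B series: k_AB = 1/(1/3.5085+1/48) = 3.2695 N/mm; parallel with C: k_eq = 3.2695+68 = 71.269 N/mm
δ = F/k_eq = 1060/71.269 = 14.873 mm

14.9 mm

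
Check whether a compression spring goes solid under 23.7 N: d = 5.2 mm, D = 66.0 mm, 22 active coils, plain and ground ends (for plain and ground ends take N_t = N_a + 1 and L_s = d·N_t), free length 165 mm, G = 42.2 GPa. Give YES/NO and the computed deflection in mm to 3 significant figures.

NO, δ = 38.9 mm

k = Gd⁴/(8D³N_a) = (42.2×10³)(5.2⁴)/(8·66.0³·22) = 0.60979 N/mm
N_t = 23; L_s = 5.2·23 = 119.6 mm; δ_solid = L₀ − L_s = 165 − 119.6 = 45.4 mm
δ = F/k = 23.7/0.60979 = 38.866 mm
δ < δ_solid → spring does not go solid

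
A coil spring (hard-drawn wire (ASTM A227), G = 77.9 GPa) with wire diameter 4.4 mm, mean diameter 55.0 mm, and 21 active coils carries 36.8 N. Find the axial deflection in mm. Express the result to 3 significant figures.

k = Gd⁴/(8D³N_a) = (77.9×10³)(4.4⁴)/(8·55.0³·21) = 1.0446 N/mm
δ = F/k = 36.8 / 1.0446 = 35.229 mm

35.2 mm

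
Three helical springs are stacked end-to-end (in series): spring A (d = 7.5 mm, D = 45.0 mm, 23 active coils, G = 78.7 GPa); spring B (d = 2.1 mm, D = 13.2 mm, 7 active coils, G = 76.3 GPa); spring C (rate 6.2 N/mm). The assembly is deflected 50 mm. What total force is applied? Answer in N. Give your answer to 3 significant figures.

k_A = Gd⁴/(8D³N_a) = (78.7×10³)(7.5⁴)/(8·45.0³·23) = 14.851 N/mm
k_B = Gd⁴/(8D³N_a) = (76.3×10³)(2.1⁴)/(8·13.2³·7) = 11.521 N/mm
Series: 1/k_eq = 1/14.851 + 1/11.521 + 1/6.2 = 0.31542; k_eq = 3.1704 N/mm
F = k_eq·δ = 3.1704·50 = 158.52 N

159 N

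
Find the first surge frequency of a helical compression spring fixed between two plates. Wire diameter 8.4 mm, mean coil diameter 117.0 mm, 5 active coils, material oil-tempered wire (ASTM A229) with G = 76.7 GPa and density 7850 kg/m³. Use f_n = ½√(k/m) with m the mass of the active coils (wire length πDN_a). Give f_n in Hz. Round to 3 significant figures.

k = Gd⁴/(8D³N_a) = (76.7×10³)(8.4⁴)/(8·117.0³·5) = 5.9607 N/mm = 5960.7 N/m
Wire length L = πDN_a = π·117.0·5 = 1837.8 mm
m = ρ·(πd²/4)·L = 7850 × 55.418×10⁻⁶ m² × 1.8378 m = 0.79951 kg
f_n = ½√(k/m) = 0.5·√(5960.7/0.79951) = 0.5·√(7455.4) = 43.172 Hz

43.2 Hz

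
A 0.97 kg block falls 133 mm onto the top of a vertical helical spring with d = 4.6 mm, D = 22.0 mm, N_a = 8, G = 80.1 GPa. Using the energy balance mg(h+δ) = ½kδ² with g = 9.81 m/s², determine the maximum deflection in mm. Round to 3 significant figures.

7.12 mm

k = Gd⁴/(8D³N_a) = (80.1×10³)(4.6⁴)/(8·22.0³·8) = 52.628 N/mm
W = mg = 0.97 × 9.81 = 9.5157 N
½kδ² − Wδ − Wh = 0 → δ = (W + √(W² + 2kWh))/k
δ = (9.5157 + √(90.549 + 133210))/52.628 = (9.5157 + 365.1)/52.628 = 7.1183 mm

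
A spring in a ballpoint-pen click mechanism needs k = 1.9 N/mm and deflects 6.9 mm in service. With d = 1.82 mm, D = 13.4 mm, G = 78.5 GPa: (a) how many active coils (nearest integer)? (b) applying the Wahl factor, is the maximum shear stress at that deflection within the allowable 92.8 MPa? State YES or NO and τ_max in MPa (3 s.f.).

N_a = Gd⁴/(8D³k) = (78.5×10³)(1.82⁴)/(8·13.4³·1.9) = 23.55 → N_a = 24
Actual rate k = Gd⁴/(8D³·24) = 1.8644 N/mm
Working load F = kδ = 1.8644·6.9 = 12.864 N
C = 13.4/1.82 = 7.3626; K_W = (4C−1)/(4C−4)+0.615/C = 1.2014
τ_max = K_W·8FD/(πd³) = 1.2014·72.815 = 87.48 MPa
τ_max ≤ 92.8 MPa → acceptable

(a) 24 coils; (b) YES, τ_max = 87.5 MPa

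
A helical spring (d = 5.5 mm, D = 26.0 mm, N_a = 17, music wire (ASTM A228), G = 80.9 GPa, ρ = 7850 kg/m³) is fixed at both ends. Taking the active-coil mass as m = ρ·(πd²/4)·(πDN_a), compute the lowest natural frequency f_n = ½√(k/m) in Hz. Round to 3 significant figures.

k = Gd⁴/(8D³N_a) = (80.9×10³)(5.5⁴)/(8·26.0³·17) = 30.97 N/mm = 30970 N/m
Wire length L = πDN_a = π·26.0·17 = 1388.6 mm
m = ρ·(πd²/4)·L = 7850 × 23.758×10⁻⁶ m² × 1.3886 m = 0.25897 kg
f_n = ½√(k/m) = 0.5·√(30970/0.25897) = 0.5·√(1.1959e+05) = 172.91 Hz

173 Hz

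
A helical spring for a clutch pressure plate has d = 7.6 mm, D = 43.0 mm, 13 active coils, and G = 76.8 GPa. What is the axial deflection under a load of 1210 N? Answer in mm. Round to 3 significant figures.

k = Gd⁴/(8D³N_a) = (76.8×10³)(7.6⁴)/(8·43.0³·13) = 30.987 N/mm
δ = F/k = 1210 / 30.987 = 39.049 mm

39.0 mm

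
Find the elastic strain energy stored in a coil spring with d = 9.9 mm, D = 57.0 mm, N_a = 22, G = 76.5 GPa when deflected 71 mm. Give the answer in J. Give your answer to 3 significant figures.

k = Gd⁴/(8D³N_a) = (76.5×10³)(9.9⁴)/(8·57.0³·22) = 22.546 N/mm
U = ½kδ² = 0.5 × 22.546 × 71² = 56827 N·mm = 56.827 J

56.8 J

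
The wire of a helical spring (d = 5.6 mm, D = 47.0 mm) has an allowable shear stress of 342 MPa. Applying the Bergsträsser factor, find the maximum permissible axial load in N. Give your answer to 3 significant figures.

431 N

C = D/d = 47.0/5.6 = 8.3929
K_B = (4C+2)/(4C−3) = 35.571/30.571 = 1.1636
τ_max = K·8FD/(πd³) → F_max = τ_allow·πd³/(8DK)
F_max = 342·π·5.6³/(8·47.0·1.1636) = 1.8869e+05/437.5 = 431.29 N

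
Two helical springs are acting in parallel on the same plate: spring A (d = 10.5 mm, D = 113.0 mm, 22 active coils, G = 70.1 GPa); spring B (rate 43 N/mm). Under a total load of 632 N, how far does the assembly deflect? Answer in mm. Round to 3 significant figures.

13.6 mm

k_A = Gd⁴/(8D³N_a) = (70.1×10³)(10.5⁴)/(8·113.0³·22) = 3.3553 N/mm
Parallel: k_eq = 3.3553 + 43 = 46.355 N/mm
δ = F/k_eq = 632/46.355 = 13.634 mm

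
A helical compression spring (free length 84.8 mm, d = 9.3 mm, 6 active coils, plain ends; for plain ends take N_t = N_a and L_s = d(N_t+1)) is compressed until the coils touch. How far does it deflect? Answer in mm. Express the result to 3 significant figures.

N_t = 6; L_s = 9.3·7 = 65.1 mm
δ_solid = L₀ − L_s = 84.8 − 65.1 = 19.7 mm

19.7 mm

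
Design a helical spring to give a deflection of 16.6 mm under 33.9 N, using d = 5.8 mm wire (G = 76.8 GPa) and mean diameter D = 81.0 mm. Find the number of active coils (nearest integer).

Required rate k = F/δ = 33.9/16.6 = 2.0422 N/mm
N_a = Gd⁴/(8D³k) = (76.8×10³ × 5.8⁴)/(8 × 81.0³ × 2.0422)
    = 8.69107e+07 / 8.68234e+06 = 10.01 → 10 coils

10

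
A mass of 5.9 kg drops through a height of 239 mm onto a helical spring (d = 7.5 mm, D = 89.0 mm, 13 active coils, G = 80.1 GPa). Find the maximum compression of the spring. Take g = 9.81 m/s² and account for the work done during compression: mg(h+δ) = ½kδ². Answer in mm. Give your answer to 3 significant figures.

108 mm

k = Gd⁴/(8D³N_a) = (80.1×10³)(7.5⁴)/(8·89.0³·13) = 3.4568 N/mm
W = mg = 5.9 × 9.81 = 57.879 N
½kδ² − Wδ − Wh = 0 → δ = (W + √(W² + 2kWh))/k
δ = (57.879 + √(3350 + 95636.4))/3.4568 = (57.879 + 314.62)/3.4568 = 107.76 mm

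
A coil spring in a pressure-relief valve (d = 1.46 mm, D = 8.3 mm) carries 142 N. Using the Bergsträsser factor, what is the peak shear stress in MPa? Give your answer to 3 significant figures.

1210 MPa

Spring index C = D/d = 8.3/1.46 = 5.6849
K_B = (4C+2)/(4C−3) = 24.740/19.740 = 1.2533
τ₀ = 8FD/(πd³) = 8·142·8.3/(π·1.46³) = 9428.8/9.7771 = 964.38 MPa
τ_max = K·τ₀ = 1.2533 × 964.38 = 1208.7 MPa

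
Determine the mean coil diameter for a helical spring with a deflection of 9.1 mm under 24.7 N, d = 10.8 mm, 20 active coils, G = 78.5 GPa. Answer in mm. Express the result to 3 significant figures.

135 mm

Required rate k = F/δ = 24.7/9.1 = 2.7143 N/mm
D = (Gd⁴/(8N_a·k))^(1/3) = (78.5×10³·10.8⁴/(8·20·2.7143))^(1/3)
  = (2.45917e+06)^(1/3) = 134.9780 mm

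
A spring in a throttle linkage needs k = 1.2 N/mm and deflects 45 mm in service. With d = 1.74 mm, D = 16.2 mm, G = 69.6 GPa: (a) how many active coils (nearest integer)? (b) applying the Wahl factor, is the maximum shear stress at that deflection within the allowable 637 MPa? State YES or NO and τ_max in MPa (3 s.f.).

N_a = Gd⁴/(8D³k) = (69.6×10³)(1.74⁴)/(8·16.2³·1.2) = 15.63 → N_a = 16
Actual rate k = Gd⁴/(8D³·16) = 1.1723 N/mm
Working load F = kδ = 1.1723·45 = 52.755 N
C = 16.2/1.74 = 9.3103; K_W = (4C−1)/(4C−4)+0.615/C = 1.1563
τ_max = K_W·8FD/(πd³) = 1.1563·413.12 = 477.69 MPa
τ_max ≤ 637 MPa → acceptable

(a) 16 coils; (b) YES, τ_max = 478 MPa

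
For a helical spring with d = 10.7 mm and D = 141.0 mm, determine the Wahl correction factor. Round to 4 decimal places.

C = D/d = 141.0/10.7 = 13.1776
K_W = (4C−1)/(4C−4) + 0.615/C = 51.710/48.710 + 0.0467 = 1.1083

1.1083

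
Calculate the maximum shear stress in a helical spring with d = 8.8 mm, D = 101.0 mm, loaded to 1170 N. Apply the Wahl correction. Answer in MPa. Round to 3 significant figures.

497 MPa

Spring index C = D/d = 101.0/8.8 = 11.4773
K_W = (4C−1)/(4C−4) + 0.615/C = 44.909/41.909 + 0.0536 = 1.1252
τ₀ = 8FD/(πd³) = 8·1170·101.0/(π·8.8³) = 945360/2140.9 = 441.57 MPa
τ_max = K·τ₀ = 1.1252 × 441.57 = 496.84 MPa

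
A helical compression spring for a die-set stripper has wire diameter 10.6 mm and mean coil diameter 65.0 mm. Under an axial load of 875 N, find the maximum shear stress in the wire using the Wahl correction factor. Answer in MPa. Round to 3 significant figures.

152 MPa

Spring index C = D/d = 65.0/10.6 = 6.1321
K_W = (4C−1)/(4C−4) + 0.615/C = 23.528/20.528 + 0.1003 = 1.2464
τ₀ = 8FD/(πd³) = 8·875·65.0/(π·10.6³) = 455000/3741.7 = 121.6 MPa
τ_max = K·τ₀ = 1.2464 × 121.6 = 151.57 MPa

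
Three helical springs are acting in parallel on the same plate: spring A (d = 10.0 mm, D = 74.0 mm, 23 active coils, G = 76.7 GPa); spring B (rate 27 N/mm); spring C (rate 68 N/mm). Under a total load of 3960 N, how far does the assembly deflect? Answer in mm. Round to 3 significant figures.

37.6 mm

k_A = Gd⁴/(8D³N_a) = (76.7×10³)(10.0⁴)/(8·74.0³·23) = 10.287 N/mm
Parallel: k_eq = 10.287 + 27 + 68 = 105.29 N/mm
δ = F/k_eq = 3960/105.29 = 37.612 mm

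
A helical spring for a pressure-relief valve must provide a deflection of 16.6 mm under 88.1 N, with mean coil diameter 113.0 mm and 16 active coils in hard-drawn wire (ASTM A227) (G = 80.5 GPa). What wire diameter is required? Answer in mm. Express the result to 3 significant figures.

10.5 mm

Required rate k = F/δ = 88.1/16.6 = 5.3072 N/mm
d = (8D³N_a·k / G)^(1/4) = (8·113.0³·16·5.3072 / (80.5×10³))^0.25
  = (12176)^0.25 = 10.5046 mm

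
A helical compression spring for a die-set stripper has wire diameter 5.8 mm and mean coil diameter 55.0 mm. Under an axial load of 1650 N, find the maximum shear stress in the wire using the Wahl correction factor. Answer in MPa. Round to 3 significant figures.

1370 MPa

Spring index C = D/d = 55.0/5.8 = 9.4828
K_W = (4C−1)/(4C−4) + 0.615/C = 36.931/33.931 + 0.0649 = 1.1533
τ₀ = 8FD/(πd³) = 8·1650·55.0/(π·5.8³) = 726000/612.96 = 1184.4 MPa
τ_max = K·τ₀ = 1.1533 × 1184.4 = 1365.9 MPa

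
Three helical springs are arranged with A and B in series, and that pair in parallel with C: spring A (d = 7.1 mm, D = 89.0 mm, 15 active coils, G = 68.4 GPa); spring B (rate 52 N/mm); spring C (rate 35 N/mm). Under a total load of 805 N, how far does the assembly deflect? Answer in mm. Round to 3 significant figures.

k_A = Gd⁴/(8D³N_a) = (68.4×10³)(7.1⁴)/(8·89.0³·15) = 2.0547 N/mm
Springs A,B series: k_AB = 1/(1/2.0547+1/52) = 1.9766 N/mm; parallel with C: k_eq = 1.9766+35 = 36.977 N/mm
δ = F/k_eq = 805/36.977 = 21.771 mm

21.8 mm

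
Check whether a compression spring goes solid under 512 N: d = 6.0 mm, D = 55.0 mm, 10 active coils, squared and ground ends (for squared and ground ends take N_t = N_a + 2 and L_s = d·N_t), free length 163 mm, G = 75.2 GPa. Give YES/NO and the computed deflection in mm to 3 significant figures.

NO, δ = 69.9 mm

k = Gd⁴/(8D³N_a) = (75.2×10³)(6.0⁴)/(8·55.0³·10) = 7.3223 N/mm
N_t = 12; L_s = 6.0·12 = 72 mm; δ_solid = L₀ − L_s = 163 − 72 = 91 mm
δ = F/k = 512/7.3223 = 69.924 mm
δ < δ_solid → spring does not go solid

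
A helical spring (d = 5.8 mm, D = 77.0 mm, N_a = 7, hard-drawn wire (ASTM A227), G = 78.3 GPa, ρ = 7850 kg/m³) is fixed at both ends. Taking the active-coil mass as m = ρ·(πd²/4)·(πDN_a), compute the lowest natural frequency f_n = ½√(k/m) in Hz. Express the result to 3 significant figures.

49.7 Hz

k = Gd⁴/(8D³N_a) = (78.3×10³)(5.8⁴)/(8·77.0³·7) = 3.4659 N/mm = 3465.9 N/m
Wire length L = πDN_a = π·77.0·7 = 1693.3 mm
m = ρ·(πd²/4)·L = 7850 × 26.421×10⁻⁶ m² × 1.6933 m = 0.3512 kg
f_n = ½√(k/m) = 0.5·√(3465.9/0.3512) = 0.5·√(9868.7) = 49.671 Hz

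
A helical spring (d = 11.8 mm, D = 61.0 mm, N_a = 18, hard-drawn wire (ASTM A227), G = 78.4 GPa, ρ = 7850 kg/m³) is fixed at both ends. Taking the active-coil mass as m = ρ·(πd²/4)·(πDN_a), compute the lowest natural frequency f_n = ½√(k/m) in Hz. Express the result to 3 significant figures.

62.7 Hz

k = Gd⁴/(8D³N_a) = (78.4×10³)(11.8⁴)/(8·61.0³·18) = 46.504 N/mm = 46504 N/m
Wire length L = πDN_a = π·61.0·18 = 3449.5 mm
m = ρ·(πd²/4)·L = 7850 × 109.36×10⁻⁶ m² × 3.4495 m = 2.9613 kg
f_n = ½√(k/m) = 0.5·√(46504/2.9613) = 0.5·√(15704) = 62.658 Hz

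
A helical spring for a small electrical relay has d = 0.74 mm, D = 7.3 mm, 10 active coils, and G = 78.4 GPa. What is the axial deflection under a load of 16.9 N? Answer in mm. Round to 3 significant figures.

k = Gd⁴/(8D³N_a) = (78.4×10³)(0.74⁴)/(8·7.3³·10) = 0.75541 N/mm
δ = F/k = 16.9 / 0.75541 = 22.372 mm

22.4 mm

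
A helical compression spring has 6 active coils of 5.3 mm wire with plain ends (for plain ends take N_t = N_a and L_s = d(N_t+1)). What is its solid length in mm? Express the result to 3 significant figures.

plain ends: N_t = N_a = 6
L_s = d·(N_t+1) = 5.3 × 7 = 37.1 mm

37.1 mm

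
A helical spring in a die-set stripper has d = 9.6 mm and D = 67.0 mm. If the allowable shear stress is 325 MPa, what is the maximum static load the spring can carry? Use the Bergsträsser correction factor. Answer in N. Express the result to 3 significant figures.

C = D/d = 67.0/9.6 = 6.9792
K_B = (4C+2)/(4C−3) = 29.917/24.917 = 1.2007
τ_max = K·8FD/(πd³) → F_max = τ_allow·πd³/(8DK)
F_max = 325·π·9.6³/(8·67.0·1.2007) = 9.0333e+05/643.56 = 1403.7 N

1400 N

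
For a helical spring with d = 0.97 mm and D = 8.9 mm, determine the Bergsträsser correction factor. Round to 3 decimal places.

1.148

C = D/d = 8.9/0.97 = 9.1753
K_B = (4C+2)/(4C−3) = 38.701/33.701 = 1.1484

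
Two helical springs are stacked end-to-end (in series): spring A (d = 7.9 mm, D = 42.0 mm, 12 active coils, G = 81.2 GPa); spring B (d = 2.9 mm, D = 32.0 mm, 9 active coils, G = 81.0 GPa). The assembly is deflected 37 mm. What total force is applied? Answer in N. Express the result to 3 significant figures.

85.2 N

k_A = Gd⁴/(8D³N_a) = (81.2×10³)(7.9⁴)/(8·42.0³·12) = 44.468 N/mm
k_B = Gd⁴/(8D³N_a) = (81.0×10³)(2.9⁴)/(8·32.0³·9) = 2.4283 N/mm
Series: 1/k_eq = 1/44.468 + 1/2.4283 = 0.43431; k_eq = 2.3025 N/mm
F = k_eq·δ = 2.3025·37 = 85.193 N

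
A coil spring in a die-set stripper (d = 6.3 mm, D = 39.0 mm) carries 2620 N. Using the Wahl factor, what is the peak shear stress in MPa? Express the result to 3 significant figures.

1290 MPa

Spring index C = D/d = 39.0/6.3 = 6.1905
K_W = (4C−1)/(4C−4) + 0.615/C = 23.762/20.762 + 0.0993 = 1.2438
τ₀ = 8FD/(πd³) = 8·2620·39.0/(π·6.3³) = 817440/785.55 = 1040.6 MPa
τ_max = K·τ₀ = 1.2438 × 1040.6 = 1294.3 MPa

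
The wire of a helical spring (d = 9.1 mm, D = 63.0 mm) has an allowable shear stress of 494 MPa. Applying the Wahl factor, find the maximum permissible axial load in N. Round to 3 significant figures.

C = D/d = 63.0/9.1 = 6.9231
K_W = (4C−1)/(4C−4) + 0.615/C = 26.692/23.692 + 0.0888 = 1.2155
τ_max = K·8FD/(πd³) → F_max = τ_allow·πd³/(8DK)
F_max = 494·π·9.1³/(8·63.0·1.2155) = 1.1695e+06/612.59 = 1909.1 N

1910 N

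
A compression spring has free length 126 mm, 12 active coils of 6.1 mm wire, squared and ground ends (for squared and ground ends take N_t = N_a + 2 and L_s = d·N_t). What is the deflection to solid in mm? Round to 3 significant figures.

N_t = 14; L_s = 6.1·14 = 85.4 mm
δ_solid = L₀ − L_s = 126 − 85.4 = 40.6 mm

40.6 mm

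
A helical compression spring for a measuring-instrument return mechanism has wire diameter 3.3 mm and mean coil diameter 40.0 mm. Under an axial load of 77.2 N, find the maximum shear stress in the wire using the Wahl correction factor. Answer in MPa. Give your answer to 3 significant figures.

245 MPa

Spring index C = D/d = 40.0/3.3 = 12.1212
K_W = (4C−1)/(4C−4) + 0.615/C = 47.485/44.485 + 0.0507 = 1.1182
τ₀ = 8FD/(πd³) = 8·77.2·40.0/(π·3.3³) = 24704/112.9 = 218.81 MPa
τ_max = K·τ₀ = 1.1182 × 218.81 = 244.67 MPa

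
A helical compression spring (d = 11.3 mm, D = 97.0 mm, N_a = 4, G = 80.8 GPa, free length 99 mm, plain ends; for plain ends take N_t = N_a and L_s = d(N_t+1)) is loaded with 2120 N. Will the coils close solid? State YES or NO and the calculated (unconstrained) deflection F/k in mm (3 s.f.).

YES, δ = 47.0 mm

k = Gd⁴/(8D³N_a) = (80.8×10³)(11.3⁴)/(8·97.0³·4) = 45.109 N/mm
N_t = 4; L_s = 11.3·5 = 56.5 mm; δ_solid = L₀ − L_s = 99 − 56.5 = 42.5 mm
δ = F/k = 2120/45.109 = 46.998 mm
δ ≥ δ_solid → spring goes solid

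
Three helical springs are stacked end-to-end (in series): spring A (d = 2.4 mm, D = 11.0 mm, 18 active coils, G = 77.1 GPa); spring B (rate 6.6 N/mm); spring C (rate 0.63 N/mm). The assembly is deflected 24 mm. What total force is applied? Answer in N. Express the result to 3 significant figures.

k_A = Gd⁴/(8D³N_a) = (77.1×10³)(2.4⁴)/(8·11.0³·18) = 13.346 N/mm
Series: 1/k_eq = 1/13.346 + 1/6.6 + 1/0.63 = 1.8137; k_eq = 0.55135 N/mm
F = k_eq·δ = 0.55135·24 = 13.232 N

13.2 N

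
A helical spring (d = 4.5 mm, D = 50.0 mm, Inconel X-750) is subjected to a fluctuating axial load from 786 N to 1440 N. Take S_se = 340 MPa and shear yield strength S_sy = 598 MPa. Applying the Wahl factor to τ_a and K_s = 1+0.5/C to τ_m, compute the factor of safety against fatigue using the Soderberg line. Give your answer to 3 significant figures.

C = D/d = 50.0/4.5 = 11.1111; K_W = (4C−1)/(4C−4)+0.615/C = 1.1295; K_s = 1+0.5/C = 1.0450
F_a = (F_max−F_min)/2 = 327 N; F_m = (F_max+F_min)/2 = 1113 N
τ_a = K_W·8F_aD/(πd³) = 1.1295 × 456.9 = 516.08 MPa
τ_m = K_s·8F_mD/(πd³) = 1.0450 × 1555.1 = 1625.1 MPa
Soderberg: 1/n_f = τ_a/S_se + τ_m/S_sy = 516.08/340 + 1625.1/598 = 1.51788 + 2.71758 = 4.2355
n_f = 1/4.2355 = 0.2361

0.236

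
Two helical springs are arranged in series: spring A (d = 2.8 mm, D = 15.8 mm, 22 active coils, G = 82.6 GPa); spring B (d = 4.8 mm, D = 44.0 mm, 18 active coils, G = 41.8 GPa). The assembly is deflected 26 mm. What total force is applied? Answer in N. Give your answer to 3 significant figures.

k_A = Gd⁴/(8D³N_a) = (82.6×10³)(2.8⁴)/(8·15.8³·22) = 7.3136 N/mm
k_B = Gd⁴/(8D³N_a) = (41.8×10³)(4.8⁴)/(8·44.0³·18) = 1.8089 N/mm
Series: 1/k_eq = 1/7.3136 + 1/1.8089 = 0.68955; k_eq = 1.4502 N/mm
F = k_eq·δ = 1.4502·26 = 37.706 N

37.7 N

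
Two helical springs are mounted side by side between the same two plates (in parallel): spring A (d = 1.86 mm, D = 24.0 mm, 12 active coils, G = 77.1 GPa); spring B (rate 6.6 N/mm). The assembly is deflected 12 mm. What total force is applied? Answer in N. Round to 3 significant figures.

k_A = Gd⁴/(8D³N_a) = (77.1×10³)(1.86⁴)/(8·24.0³·12) = 0.69535 N/mm
Parallel: k_eq = 0.69535 + 6.6 = 7.2953 N/mm
F = k_eq·δ = 7.2953·12 = 87.544 N

87.5 N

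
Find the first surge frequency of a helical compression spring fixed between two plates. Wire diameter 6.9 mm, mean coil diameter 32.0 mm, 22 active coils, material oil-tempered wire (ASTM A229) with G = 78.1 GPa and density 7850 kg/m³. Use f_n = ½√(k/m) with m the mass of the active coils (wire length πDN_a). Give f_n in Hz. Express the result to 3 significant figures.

109 Hz

k = Gd⁴/(8D³N_a) = (78.1×10³)(6.9⁴)/(8·32.0³·22) = 30.696 N/mm = 30696 N/m
Wire length L = πDN_a = π·32.0·22 = 2211.7 mm
m = ρ·(πd²/4)·L = 7850 × 37.393×10⁻⁶ m² × 2.2117 m = 0.6492 kg
f_n = ½√(k/m) = 0.5·√(30696/0.6492) = 0.5·√(47283) = 108.72 Hz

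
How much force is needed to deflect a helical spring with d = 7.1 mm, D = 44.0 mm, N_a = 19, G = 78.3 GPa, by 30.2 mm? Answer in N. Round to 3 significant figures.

k = Gd⁴/(8D³N_a) = (78.3×10³)(7.1⁴)/(8·44.0³·19) = 15.367 N/mm
F = k·δ = 15.367 × 30.2 = 464.09 N

464 N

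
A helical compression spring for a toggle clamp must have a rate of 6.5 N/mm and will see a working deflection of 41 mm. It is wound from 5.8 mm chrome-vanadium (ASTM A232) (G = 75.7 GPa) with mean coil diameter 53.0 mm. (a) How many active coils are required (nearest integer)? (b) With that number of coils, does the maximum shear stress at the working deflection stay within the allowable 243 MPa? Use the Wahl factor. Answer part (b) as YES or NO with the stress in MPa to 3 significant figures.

N_a = Gd⁴/(8D³k) = (75.7×10³)(5.8⁴)/(8·53.0³·6.5) = 11.07 → N_a = 11
Actual rate k = Gd⁴/(8D³·11) = 6.5388 N/mm
Working load F = kδ = 6.5388·41 = 268.09 N
C = 53.0/5.8 = 9.1379; K_W = (4C−1)/(4C−4)+0.615/C = 1.1595
τ_max = K_W·8FD/(πd³) = 1.1595·185.44 = 215.02 MPa
τ_max ≤ 243 MPa → acceptable

(a) 11 coils; (b) YES, τ_max = 215 MPa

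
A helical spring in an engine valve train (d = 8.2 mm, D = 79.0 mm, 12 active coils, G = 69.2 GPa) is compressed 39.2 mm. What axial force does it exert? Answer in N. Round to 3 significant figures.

259 N

k = Gd⁴/(8D³N_a) = (69.2×10³)(8.2⁴)/(8·79.0³·12) = 6.6101 N/mm
F = k·δ = 6.6101 × 39.2 = 259.12 N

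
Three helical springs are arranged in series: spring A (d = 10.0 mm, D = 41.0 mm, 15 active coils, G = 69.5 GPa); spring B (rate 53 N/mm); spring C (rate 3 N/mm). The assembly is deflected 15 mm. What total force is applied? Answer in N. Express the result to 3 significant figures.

k_A = Gd⁴/(8D³N_a) = (69.5×10³)(10.0⁴)/(8·41.0³·15) = 84.033 N/mm
Series: 1/k_eq = 1/84.033 + 1/53 + 1/3 = 0.3641; k_eq = 2.7465 N/mm
F = k_eq·δ = 2.7465·15 = 41.197 N

41.2 N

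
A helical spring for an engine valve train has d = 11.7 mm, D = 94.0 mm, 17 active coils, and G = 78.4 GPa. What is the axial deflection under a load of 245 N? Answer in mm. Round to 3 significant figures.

18.8 mm

k = Gd⁴/(8D³N_a) = (78.4×10³)(11.7⁴)/(8·94.0³·17) = 13.006 N/mm
δ = F/k = 245 / 13.006 = 18.838 mm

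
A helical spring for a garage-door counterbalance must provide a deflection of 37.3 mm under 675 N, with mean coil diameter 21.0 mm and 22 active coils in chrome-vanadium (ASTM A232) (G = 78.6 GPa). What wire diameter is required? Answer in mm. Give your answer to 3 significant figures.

Required rate k = F/δ = 675/37.3 = 18.097 N/mm
d = (8D³N_a·k / G)^(1/4) = (8·21.0³·22·18.097 / (78.6×10³))^0.25
  = (375.27)^0.25 = 4.4013 mm

4.40 mm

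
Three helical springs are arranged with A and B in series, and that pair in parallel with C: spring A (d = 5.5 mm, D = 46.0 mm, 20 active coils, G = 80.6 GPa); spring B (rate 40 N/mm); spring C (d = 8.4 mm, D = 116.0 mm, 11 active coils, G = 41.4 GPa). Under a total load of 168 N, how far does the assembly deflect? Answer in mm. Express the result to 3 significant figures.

k_A = Gd⁴/(8D³N_a) = (80.6×10³)(5.5⁴)/(8·46.0³·20) = 4.7358 N/mm
k_C = Gd⁴/(8D³N_a) = (41.4×10³)(8.4⁴)/(8·116.0³·11) = 1.5006 N/mm
Springs A,B series: k_AB = 1/(1/4.7358+1/40) = 4.2345 N/mm; parallel with C: k_eq = 4.2345+1.5006 = 5.735 N/mm
δ = F/k_eq = 168/5.735 = 29.294 mm

29.3 mm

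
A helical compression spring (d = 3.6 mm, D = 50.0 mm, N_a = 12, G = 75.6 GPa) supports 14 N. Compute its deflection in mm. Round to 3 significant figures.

k = Gd⁴/(8D³N_a) = (75.6×10³)(3.6⁴)/(8·50.0³·12) = 1.0582 N/mm
δ = F/k = 14 / 1.0582 = 13.231 mm

13.2 mm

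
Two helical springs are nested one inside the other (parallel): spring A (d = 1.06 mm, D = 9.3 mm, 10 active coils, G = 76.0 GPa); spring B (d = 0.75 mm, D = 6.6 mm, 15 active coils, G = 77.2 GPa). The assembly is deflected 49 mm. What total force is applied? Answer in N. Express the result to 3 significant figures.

k_A = Gd⁴/(8D³N_a) = (76.0×10³)(1.06⁴)/(8·9.3³·10) = 1.4911 N/mm
k_B = Gd⁴/(8D³N_a) = (77.2×10³)(0.75⁴)/(8·6.6³·15) = 0.70803 N/mm
Parallel: k_eq = 1.4911 + 0.70803 = 2.1991 N/mm
F = k_eq·δ = 2.1991·49 = 107.76 N

108 N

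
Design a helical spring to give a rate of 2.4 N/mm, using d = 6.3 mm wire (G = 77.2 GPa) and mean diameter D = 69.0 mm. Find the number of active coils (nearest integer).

N_a = Gd⁴/(8D³k) = (77.2×10³ × 6.3⁴)/(8 × 69.0³ × 2.4)
    = 1.21613e+08 / 6.30737e+06 = 19.28 → 19 coils

19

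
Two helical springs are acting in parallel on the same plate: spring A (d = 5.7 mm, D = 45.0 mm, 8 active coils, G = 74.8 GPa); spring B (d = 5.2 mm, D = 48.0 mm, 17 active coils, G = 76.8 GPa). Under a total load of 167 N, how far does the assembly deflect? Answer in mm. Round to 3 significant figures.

9.67 mm

k_A = Gd⁴/(8D³N_a) = (74.8×10³)(5.7⁴)/(8·45.0³·8) = 13.539 N/mm
k_B = Gd⁴/(8D³N_a) = (76.8×10³)(5.2⁴)/(8·48.0³·17) = 3.7335 N/mm
Parallel: k_eq = 13.539 + 3.7335 = 17.272 N/mm
δ = F/k_eq = 167/17.272 = 9.6686 mm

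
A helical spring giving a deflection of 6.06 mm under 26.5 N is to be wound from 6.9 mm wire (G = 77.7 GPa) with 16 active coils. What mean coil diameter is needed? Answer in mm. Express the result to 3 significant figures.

Required rate k = F/δ = 26.5/6.06 = 4.3729 N/mm
D = (Gd⁴/(8N_a·k))^(1/3) = (77.7×10³·6.9⁴/(8·16·4.3729))^(1/3)
  = (314655)^(1/3) = 68.0160 mm

68.0 mm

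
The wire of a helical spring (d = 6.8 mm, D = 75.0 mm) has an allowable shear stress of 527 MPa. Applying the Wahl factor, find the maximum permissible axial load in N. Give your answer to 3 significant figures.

C = D/d = 75.0/6.8 = 11.0294
K_W = (4C−1)/(4C−4) + 0.615/C = 43.118/40.118 + 0.0558 = 1.1305
τ_max = K·8FD/(πd³) → F_max = τ_allow·πd³/(8DK)
F_max = 527·π·6.8³/(8·75.0·1.1305) = 5.2058e+05/678.32 = 767.45 N

767 N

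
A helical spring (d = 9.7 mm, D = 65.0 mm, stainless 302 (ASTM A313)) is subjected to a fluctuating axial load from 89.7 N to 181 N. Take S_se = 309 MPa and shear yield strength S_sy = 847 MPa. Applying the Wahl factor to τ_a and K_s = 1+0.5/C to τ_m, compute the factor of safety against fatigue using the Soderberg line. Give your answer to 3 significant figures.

15.6

C = D/d = 65.0/9.7 = 6.7010; K_W = (4C−1)/(4C−4)+0.615/C = 1.2233; K_s = 1+0.5/C = 1.0746
F_a = (F_max−F_min)/2 = 45.65 N; F_m = (F_max+F_min)/2 = 135.35 N
τ_a = K_W·8F_aD/(πd³) = 1.2233 × 8.279 = 10.128 MPa
τ_m = K_s·8F_mD/(πd³) = 1.0746 × 24.547 = 26.378 MPa
Soderberg: 1/n_f = τ_a/S_se + τ_m/S_sy = 10.128/309 + 26.378/847 = 0.03278 + 0.03114 = 0.06392
n_f = 1/0.06392 = 15.64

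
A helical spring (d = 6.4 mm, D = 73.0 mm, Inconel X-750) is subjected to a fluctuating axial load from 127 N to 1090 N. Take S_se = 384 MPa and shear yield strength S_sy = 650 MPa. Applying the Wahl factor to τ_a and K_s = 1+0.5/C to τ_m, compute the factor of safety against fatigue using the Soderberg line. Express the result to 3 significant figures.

0.590

C = D/d = 73.0/6.4 = 11.4062; K_W = (4C−1)/(4C−4)+0.615/C = 1.1260; K_s = 1+0.5/C = 1.0438
F_a = (F_max−F_min)/2 = 481.5 N; F_m = (F_max+F_min)/2 = 608.5 N
τ_a = K_W·8F_aD/(πd³) = 1.1260 × 341.44 = 384.46 MPa
τ_m = K_s·8F_mD/(πd³) = 1.0438 × 431.5 = 450.42 MPa
Soderberg: 1/n_f = τ_a/S_se + τ_m/S_sy = 384.46/384 + 450.42/650 = 1.00120 + 0.69295 = 1.6942
n_f = 1/1.6942 = 0.5903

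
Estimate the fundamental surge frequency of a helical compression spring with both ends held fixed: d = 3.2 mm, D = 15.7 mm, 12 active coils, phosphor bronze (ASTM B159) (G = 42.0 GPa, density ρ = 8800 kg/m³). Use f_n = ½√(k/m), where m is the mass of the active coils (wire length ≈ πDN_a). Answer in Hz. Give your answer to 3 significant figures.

266 Hz

k = Gd⁴/(8D³N_a) = (42.0×10³)(3.2⁴)/(8·15.7³·12) = 11.854 N/mm = 11854 N/m
Wire length L = πDN_a = π·15.7·12 = 591.88 mm
m = ρ·(πd²/4)·L = 8800 × 8.0425×10⁻⁶ m² × 0.59188 m = 0.041889 kg
f_n = ½√(k/m) = 0.5·√(11854/0.041889) = 0.5·√(2.8299e+05) = 265.99 Hz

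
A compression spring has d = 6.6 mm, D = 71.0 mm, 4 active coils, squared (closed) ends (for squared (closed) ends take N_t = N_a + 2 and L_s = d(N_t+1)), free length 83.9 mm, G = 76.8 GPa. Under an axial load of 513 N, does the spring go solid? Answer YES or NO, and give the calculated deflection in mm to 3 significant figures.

k = Gd⁴/(8D³N_a) = (76.8×10³)(6.6⁴)/(8·71.0³·4) = 12.724 N/mm
N_t = 6; L_s = 6.6·7 = 46.2 mm; δ_solid = L₀ − L_s = 83.9 − 46.2 = 37.7 mm
δ = F/k = 513/12.724 = 40.319 mm
δ ≥ δ_solid → spring goes solid

YES, δ = 40.3 mm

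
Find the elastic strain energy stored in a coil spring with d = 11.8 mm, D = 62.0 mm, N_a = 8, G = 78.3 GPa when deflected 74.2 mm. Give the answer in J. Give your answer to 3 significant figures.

274 J

k = Gd⁴/(8D³N_a) = (78.3×10³)(11.8⁴)/(8·62.0³·8) = 99.526 N/mm
U = ½kδ² = 0.5 × 99.526 × 74.2² = 2.7398e+05 N·mm = 273.98 J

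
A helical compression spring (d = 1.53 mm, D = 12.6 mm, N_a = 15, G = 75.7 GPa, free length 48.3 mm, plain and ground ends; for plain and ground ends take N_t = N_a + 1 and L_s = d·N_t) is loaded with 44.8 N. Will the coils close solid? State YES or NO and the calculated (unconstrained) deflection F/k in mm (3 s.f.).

k = Gd⁴/(8D³N_a) = (75.7×10³)(1.53⁴)/(8·12.6³·15) = 1.7281 N/mm
N_t = 16; L_s = 1.53·16 = 24.48 mm; δ_solid = L₀ − L_s = 48.3 − 24.48 = 23.82 mm
δ = F/k = 44.8/1.7281 = 25.924 mm
δ ≥ δ_solid → spring goes solid

YES, δ = 25.9 mm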